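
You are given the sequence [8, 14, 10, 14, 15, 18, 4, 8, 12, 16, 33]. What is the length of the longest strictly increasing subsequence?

6

Track the smallest tail for each achievable length (strict):
8 → extends → [8]
14 → extends → [8, 14]
10 → replaces 14 → [8, 10]
14 → extends → [8, 10, 14]
15 → extends → [8, 10, 14, 15]
18 → extends → [8, 10, 14, 15, 18]
4 → replaces 8 → [4, 10, 14, 15, 18]
8 → replaces 10 → [4, 8, 14, 15, 18]
12 → replaces 14 → [4, 8, 12, 15, 18]
16 → replaces 18 → [4, 8, 12, 15, 16]
33 → extends → [4, 8, 12, 15, 16, 33]
Six tails, so the longest strictly increasing subsequence has length 6 (e.g. 8, 10, 14, 15, 18, 33).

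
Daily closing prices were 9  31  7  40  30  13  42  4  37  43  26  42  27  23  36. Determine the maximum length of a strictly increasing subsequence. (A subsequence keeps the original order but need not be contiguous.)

5

Let dp[i] be the length of the longest such subsequence ending at index i:
i:      1  2  3  4  5  6  7  8  9 10 11 12 13 14 15
a[i]:   9 31  7 40 30 13 42  4 37 43 26 42 27 23 36
dp:     1  2  1  3  2  2  4  1  3  5  3  4  4  3  5
Maximum dp value is 5.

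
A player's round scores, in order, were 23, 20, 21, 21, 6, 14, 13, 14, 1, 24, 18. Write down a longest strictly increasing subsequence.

6, 13, 14, 24

Patience tails give the LIS length; then backtrack through the dp parents:
23 → extends → [23]
20 → replaces 23 → [20]
21 → extends → [20, 21]
21 → already a tail → [20, 21]
6 → replaces 20 → [6, 21]
14 → replaces 21 → [6, 14]
13 → replaces 14 → [6, 13]
14 → extends → [6, 13, 14]
1 → replaces 6 → [1, 13, 14]
24 → extends → [1, 13, 14, 24]
18 → replaces 24 → [1, 13, 14, 18]
Length 4; one witness is 6, 13, 14, 24.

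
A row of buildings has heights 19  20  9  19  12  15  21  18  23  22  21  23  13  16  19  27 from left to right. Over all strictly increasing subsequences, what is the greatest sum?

132

Let S[i] be the best sum of a strictly increasing subsequence ending at i:
i:       1   2   3   4   5   6   7   8   9  10  11  12  13  14  15  16
a[i]:   19  20   9  19  12  15  21  18  23  22  21  23  13  16  19  27
S:      19  39   9  28  21  36  60  54  83  82  75 105  34  52  73 132
Maximum is 132 (e.g. 19 + 20 + 21 + 22 + 23 + 27).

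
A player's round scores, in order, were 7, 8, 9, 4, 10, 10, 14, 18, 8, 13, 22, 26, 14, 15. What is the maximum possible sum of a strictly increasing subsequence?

Let S[i] be the best sum of a strictly increasing subsequence ending at i:
i:       1   2   3   4   5   6   7   8   9  10  11  12  13  14
a[i]:    7   8   9   4  10  10  14  18   8  13  22  26  14  15
S:       7  15  24   4  34  34  48  66  15  47  88 114  61  76
Maximum is 114 (e.g. 7 + 8 + 9 + 10 + 14 + 18 + 22 + 26).

114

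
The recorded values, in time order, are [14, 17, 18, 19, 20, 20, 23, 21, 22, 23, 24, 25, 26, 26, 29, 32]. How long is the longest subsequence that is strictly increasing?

13

Track the smallest tail for each achievable length (strict):
14 → extends → [14]
17 → extends → [14, 17]
18 → extends → [14, 17, 18]
19 → extends → [14, 17, 18, 19]
20 → extends → [14, 17, 18, 19, 20]
20 → already a tail → [14, 17, 18, 19, 20]
23 → extends → [14, 17, 18, 19, 20, 23]
21 → replaces 23 → [14, 17, 18, 19, 20, 21]
22 → extends → [14, 17, 18, 19, 20, 21, 22]
23 → extends → [14, 17, 18, 19, 20, 21, 22, 23]
24 → extends → [14, 17, 18, 19, 20, 21, 22, 23, 24]
25 → extends → [14, 17, 18, 19, 20, 21, 22, 23, 24, 25]
26 → extends → [14, 17, 18, 19, 20, 21, 22, 23, 24, 25, 26]
26 → already a tail → [14, 17, 18, 19, 20, 21, 22, 23, 24, 25, 26]
29 → extends → [14, 17, 18, 19, 20, 21, 22, 23, 24, 25, 26, 29]
32 → extends → [14, 17, 18, 19, 20, 21, 22, 23, 24, 25, 26, 29, 32]
Thirteen tails, so the longest strictly increasing subsequence has length 13 (e.g. 14, 17, 18, 19, 20, 21, 22, 23, 24, 25, 26, 29, 32).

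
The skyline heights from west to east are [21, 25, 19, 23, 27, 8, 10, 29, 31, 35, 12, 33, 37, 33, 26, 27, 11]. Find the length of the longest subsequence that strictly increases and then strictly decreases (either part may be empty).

inc[i] = longest strictly increasing subsequence ending at i; dec[i] = longest strictly decreasing subsequence starting at i:
i:      1  2  3  4  5  6  7  8  9 10 11 12 13 14 15 16 17
a[i]:  21 25 19 23 27  8 10 29 31 35 12 33 37 33 26 27 11
inc:    1  2  1  2  3  1  2  4  5  6  3  6  7  6  4  5  3
dec:    4  4  3  3  3  1  1  3  3  4  2  3  4  3  2  2  1
Best peak at i=13 (value 37): inc=7, dec=4, length 7+4−1 = 10.

10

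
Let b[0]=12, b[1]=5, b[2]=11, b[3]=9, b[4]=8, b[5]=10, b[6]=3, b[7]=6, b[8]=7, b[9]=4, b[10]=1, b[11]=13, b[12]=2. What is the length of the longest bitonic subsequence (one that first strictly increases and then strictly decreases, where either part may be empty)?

inc[i] = longest strictly increasing subsequence ending at i; dec[i] = longest strictly decreasing subsequence starting at i:
i:      0  1  2  3  4  5  6  7  8  9 10 11 12
b[i]:  12  5 11  9  8 10  3  6  7  4  1 13  2
inc:    1  1  2  2  2  3  1  2  3  2  1  4  2
dec:    7  3  6  5  4  4  2  3  3  2  1  2  1
Best peak at i=0 (value 12): inc=1, dec=7, length 1+7−1 = 7.

7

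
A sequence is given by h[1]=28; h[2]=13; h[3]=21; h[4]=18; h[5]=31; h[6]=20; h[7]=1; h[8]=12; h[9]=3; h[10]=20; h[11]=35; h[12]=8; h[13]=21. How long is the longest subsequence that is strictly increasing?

Track the smallest tail for each achievable length (strict):
28 → extends → [28]
13 → replaces 28 → [13]
21 → extends → [13, 21]
18 → replaces 21 → [13, 18]
31 → extends → [13, 18, 31]
20 → replaces 31 → [13, 18, 20]
1 → replaces 13 → [1, 18, 20]
12 → replaces 18 → [1, 12, 20]
3 → replaces 12 → [1, 3, 20]
20 → already a tail → [1, 3, 20]
35 → extends → [1, 3, 20, 35]
8 → replaces 20 → [1, 3, 8, 35]
21 → replaces 35 → [1, 3, 8, 21]
Four tails, so the longest strictly increasing subsequence has length 4 (e.g. 13, 21, 31, 35).

4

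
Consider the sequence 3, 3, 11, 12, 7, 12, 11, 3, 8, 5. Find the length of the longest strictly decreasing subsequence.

4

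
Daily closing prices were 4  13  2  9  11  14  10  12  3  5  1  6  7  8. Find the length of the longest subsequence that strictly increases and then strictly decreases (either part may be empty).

7

inc[i] = longest strictly increasing subsequence ending at i; dec[i] = longest strictly decreasing subsequence starting at i:
i:      1  2  3  4  5  6  7  8  9 10 11 12 13 14
a[i]:   4 13  2  9 11 14 10 12  3  5  1  6  7  8
inc:    1  2  1  2  3  4  3  4  2  3  1  4  5  6
dec:    3  5  2  3  4  4  3  3  2  2  1  1  1  1
Best peak at i=6 (value 14): inc=4, dec=4, length 4+4−1 = 7.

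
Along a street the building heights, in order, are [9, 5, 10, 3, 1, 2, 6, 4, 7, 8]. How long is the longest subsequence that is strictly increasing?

5

Let dp[i] be the length of the longest such subsequence ending at index i:
i:      1  2  3  4  5  6  7  8  9 10
a[i]:   9  5 10  3  1  2  6  4  7  8
dp:     1  1  2  1  1  2  3  3  4  5
Maximum dp value is 5.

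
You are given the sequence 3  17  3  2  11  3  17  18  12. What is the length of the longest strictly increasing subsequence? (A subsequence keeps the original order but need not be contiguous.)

Track the smallest tail for each achievable length (strict):
3 → extends → [3]
17 → extends → [3, 17]
3 → already a tail → [3, 17]
2 → replaces 3 → [2, 17]
11 → replaces 17 → [2, 11]
3 → replaces 11 → [2, 3]
17 → extends → [2, 3, 17]
18 → extends → [2, 3, 17, 18]
12 → replaces 17 → [2, 3, 12, 18]
Four tails, so the longest strictly increasing subsequence has length 4 (e.g. 3, 11, 17, 18).

4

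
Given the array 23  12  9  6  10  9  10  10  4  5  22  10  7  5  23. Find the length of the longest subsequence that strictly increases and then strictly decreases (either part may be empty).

7

inc[i] = longest strictly increasing subsequence ending at i; dec[i] = longest strictly decreasing subsequence starting at i:
i:      1  2  3  4  5  6  7  8  9 10 11 12 13 14 15
a[i]:  23 12  9  6 10  9 10 10  4  5 22 10  7  5 23
inc:    1  1  1  1  2  2  3  3  1  2  4  3  3  2  5
dec:    6  5  3  2  4  3  3  3  1  1  4  3  2  1  1
Best peak at i=11 (value 22): inc=4, dec=4, length 4+4−1 = 7.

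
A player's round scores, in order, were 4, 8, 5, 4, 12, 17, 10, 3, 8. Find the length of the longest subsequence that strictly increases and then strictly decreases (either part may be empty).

6

inc[i] = longest strictly increasing subsequence ending at i; dec[i] = longest strictly decreasing subsequence starting at i:
i:      1  2  3  4  5  6  7  8  9
a[i]:   4  8  5  4 12 17 10  3  8
inc:    1  2  2  1  3  4  3  1  3
dec:    2  4  3  2  3  3  2  1  1
Best peak at i=6 (value 17): inc=4, dec=3, length 4+3−1 = 6.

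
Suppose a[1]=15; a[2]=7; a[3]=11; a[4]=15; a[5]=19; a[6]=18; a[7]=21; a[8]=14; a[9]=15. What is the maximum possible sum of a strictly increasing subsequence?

73

Let S[i] be the best sum of a strictly increasing subsequence ending at i:
i:      1  2  3  4  5  6  7  8  9
a[i]:  15  7 11 15 19 18 21 14 15
S:     15  7 18 33 52 51 73 32 47
Maximum is 73 (e.g. 7 + 11 + 15 + 19 + 21).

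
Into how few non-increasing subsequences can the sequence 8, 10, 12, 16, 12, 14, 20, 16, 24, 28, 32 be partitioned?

8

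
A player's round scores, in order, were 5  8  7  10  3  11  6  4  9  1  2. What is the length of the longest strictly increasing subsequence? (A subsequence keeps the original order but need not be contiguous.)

4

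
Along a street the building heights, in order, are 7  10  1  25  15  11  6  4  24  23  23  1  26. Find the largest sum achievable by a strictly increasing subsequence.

82

Let S[i] be the best sum of a strictly increasing subsequence ending at i:
i:      1  2  3  4  5  6  7  8  9 10 11 12 13
a[i]:   7 10  1 25 15 11  6  4 24 23 23  1 26
S:      7 17  1 42 32 28  7  5 56 55 55  1 82
Maximum is 82 (e.g. 7 + 10 + 15 + 24 + 26).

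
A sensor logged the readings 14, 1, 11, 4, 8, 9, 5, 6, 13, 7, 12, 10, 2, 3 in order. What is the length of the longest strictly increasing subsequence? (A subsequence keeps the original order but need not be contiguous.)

6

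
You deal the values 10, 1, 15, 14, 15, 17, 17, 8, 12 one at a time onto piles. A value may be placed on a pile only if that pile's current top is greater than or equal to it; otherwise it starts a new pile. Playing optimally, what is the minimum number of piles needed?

4

Place each on the leftmost legal pile:
10 → new pile 1 (tops now [10])
1 → pile 1 (tops now [1])
15 → new pile 2 (tops now [1, 15])
14 → pile 2 (tops now [1, 14])
15 → new pile 3 (tops now [1, 14, 15])
17 → new pile 4 (tops now [1, 14, 15, 17])
17 → pile 4 (tops now [1, 14, 15, 17])
8 → pile 2 (tops now [1, 8, 15, 17])
12 → pile 3 (tops now [1, 8, 12, 17])
Four piles.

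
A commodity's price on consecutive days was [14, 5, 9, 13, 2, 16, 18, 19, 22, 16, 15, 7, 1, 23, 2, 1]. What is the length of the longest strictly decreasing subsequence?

6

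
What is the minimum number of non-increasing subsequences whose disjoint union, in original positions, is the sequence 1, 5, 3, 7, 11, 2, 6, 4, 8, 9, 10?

Place each on the leftmost legal pile:
1 → new pile 1 (tops now [1])
5 → new pile 2 (tops now [1, 5])
3 → pile 2 (tops now [1, 3])
7 → new pile 3 (tops now [1, 3, 7])
11 → new pile 4 (tops now [1, 3, 7, 11])
2 → pile 2 (tops now [1, 2, 7, 11])
6 → pile 3 (tops now [1, 2, 6, 11])
4 → pile 3 (tops now [1, 2, 4, 11])
8 → pile 4 (tops now [1, 2, 4, 8])
9 → new pile 5 (tops now [1, 2, 4, 8, 9])
10 → new pile 6 (tops now [1, 2, 4, 8, 9, 10])
Six piles.

6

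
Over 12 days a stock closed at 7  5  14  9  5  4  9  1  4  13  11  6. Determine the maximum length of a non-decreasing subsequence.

Let dp[i] be the length of the longest such subsequence ending at index i:
i:      1  2  3  4  5  6  7  8  9 10 11 12
a[i]:   7  5 14  9  5  4  9  1  4 13 11  6
dp:     1  1  2  2  2  1  3  1  2  4  4  3
Maximum dp value is 4.

4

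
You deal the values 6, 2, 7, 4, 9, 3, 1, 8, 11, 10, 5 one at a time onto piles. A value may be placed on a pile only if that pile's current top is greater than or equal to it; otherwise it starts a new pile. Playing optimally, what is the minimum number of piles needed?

The minimum number of non-increasing subsequences covering a sequence equals the length of its longest strictly increasing subsequence.
LIS length is 4 (e.g. 6, 7, 9, 11), so 4 piles are needed.

4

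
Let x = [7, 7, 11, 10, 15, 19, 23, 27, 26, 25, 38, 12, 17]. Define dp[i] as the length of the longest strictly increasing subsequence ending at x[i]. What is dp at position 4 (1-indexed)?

dp[i] = 1 + max{dp[j] : j<i, x[j]<x[i]} (or 1 if no such j):
i:      1  2  3  4  5  6  7  8  9 10 11 12 13
x[i]:   7  7 11 10 15 19 23 27 26 25 38 12 17
dp:     1  1  2  2  3  4  5  6  6  6  7  3  4
At index 4 the value is 2.

2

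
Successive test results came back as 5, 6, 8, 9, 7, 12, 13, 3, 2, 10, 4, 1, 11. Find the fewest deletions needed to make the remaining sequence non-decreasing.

7

Fewest deletions = n − (longest non-decreasing subsequence).
i:      1  2  3  4  5  6  7  8  9 10 11 12 13
a[i]:   5  6  8  9  7 12 13  3  2 10  4  1 11
dp:     1  2  3  4  3  5  6  1  1  5  2  1  6
max dp = 6, so deletions = 13 − 6 = 7.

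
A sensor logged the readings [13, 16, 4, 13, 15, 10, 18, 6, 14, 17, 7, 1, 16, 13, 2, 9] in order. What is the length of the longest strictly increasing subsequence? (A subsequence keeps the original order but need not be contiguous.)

4

Track the smallest tail for each achievable length (strict):
13 → extends → [13]
16 → extends → [13, 16]
4 → replaces 13 → [4, 16]
13 → replaces 16 → [4, 13]
15 → extends → [4, 13, 15]
10 → replaces 13 → [4, 10, 15]
18 → extends → [4, 10, 15, 18]
6 → replaces 10 → [4, 6, 15, 18]
14 → replaces 15 → [4, 6, 14, 18]
17 → replaces 18 → [4, 6, 14, 17]
7 → replaces 14 → [4, 6, 7, 17]
1 → replaces 4 → [1, 6, 7, 17]
16 → replaces 17 → [1, 6, 7, 16]
13 → replaces 16 → [1, 6, 7, 13]
2 → replaces 6 → [1, 2, 7, 13]
9 → replaces 13 → [1, 2, 7, 9]
Four tails, so the longest strictly increasing subsequence has length 4 (e.g. 4, 13, 15, 18).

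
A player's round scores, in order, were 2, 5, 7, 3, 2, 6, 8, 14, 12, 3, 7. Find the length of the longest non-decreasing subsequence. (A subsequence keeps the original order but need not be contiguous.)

Let dp[i] be the length of the longest such subsequence ending at index i:
i:      1  2  3  4  5  6  7  8  9 10 11
a[i]:   2  5  7  3  2  6  8 14 12  3  7
dp:     1  2  3  2  2  3  4  5  5  3  4
Maximum dp value is 5.

5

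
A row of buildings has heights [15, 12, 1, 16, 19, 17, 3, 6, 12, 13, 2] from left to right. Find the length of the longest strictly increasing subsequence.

5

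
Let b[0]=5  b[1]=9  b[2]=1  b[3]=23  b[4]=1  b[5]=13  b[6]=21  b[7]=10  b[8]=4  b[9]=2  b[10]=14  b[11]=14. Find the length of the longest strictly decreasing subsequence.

5

Let dp[i] be the longest strictly decreasing subsequence ending at i:
i:      0  1  2  3  4  5  6  7  8  9 10 11
b[i]:   5  9  1 23  1 13 21 10  4  2 14 14
dp:     1  1  2  1  2  2  2  3  4  5  3  3
Maximum is 5.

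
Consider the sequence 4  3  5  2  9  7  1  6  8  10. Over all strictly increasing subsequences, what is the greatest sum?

Let S[i] be the best sum of a strictly increasing subsequence ending at i:
i:      1  2  3  4  5  6  7  8  9 10
a[i]:   4  3  5  2  9  7  1  6  8 10
S:      4  3  9  2 18 16  1 15 24 34
Maximum is 34 (e.g. 4 + 5 + 7 + 8 + 10).

34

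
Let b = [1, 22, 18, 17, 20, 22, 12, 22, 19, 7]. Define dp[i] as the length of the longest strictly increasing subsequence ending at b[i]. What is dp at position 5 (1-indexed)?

dp[i] = 1 + max{dp[j] : j<i, b[j]<b[i]} (or 1 if no such j):
i:      1  2  3  4  5  6  7  8  9 10
b[i]:   1 22 18 17 20 22 12 22 19  7
dp:     1  2  2  2  3  4  2  4  3  2
At index 5 the value is 3.

3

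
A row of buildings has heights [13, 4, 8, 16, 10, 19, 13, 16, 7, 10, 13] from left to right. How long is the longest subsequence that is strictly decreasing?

3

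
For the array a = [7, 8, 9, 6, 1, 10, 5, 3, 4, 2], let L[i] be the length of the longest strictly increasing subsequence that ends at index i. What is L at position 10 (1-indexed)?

2

dp[i] = 1 + max{dp[j] : j<i, a[j]<a[i]} (or 1 if no such j):
i:      1  2  3  4  5  6  7  8  9 10
a[i]:   7  8  9  6  1 10  5  3  4  2
dp:     1  2  3  1  1  4  2  2  3  2
At index 10 the value is 2.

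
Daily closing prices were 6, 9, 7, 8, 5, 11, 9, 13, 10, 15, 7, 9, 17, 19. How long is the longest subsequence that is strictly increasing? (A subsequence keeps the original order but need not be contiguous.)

Track the smallest tail for each achievable length (strict):
6 → extends → [6]
9 → extends → [6, 9]
7 → replaces 9 → [6, 7]
8 → extends → [6, 7, 8]
5 → replaces 6 → [5, 7, 8]
11 → extends → [5, 7, 8, 11]
9 → replaces 11 → [5, 7, 8, 9]
13 → extends → [5, 7, 8, 9, 13]
10 → replaces 13 → [5, 7, 8, 9, 10]
15 → extends → [5, 7, 8, 9, 10, 15]
7 → already a tail → [5, 7, 8, 9, 10, 15]
9 → already a tail → [5, 7, 8, 9, 10, 15]
17 → extends → [5, 7, 8, 9, 10, 15, 17]
19 → extends → [5, 7, 8, 9, 10, 15, 17, 19]
Eight tails, so the longest strictly increasing subsequence has length 8 (e.g. 6, 7, 8, 11, 13, 15, 17, 19).

8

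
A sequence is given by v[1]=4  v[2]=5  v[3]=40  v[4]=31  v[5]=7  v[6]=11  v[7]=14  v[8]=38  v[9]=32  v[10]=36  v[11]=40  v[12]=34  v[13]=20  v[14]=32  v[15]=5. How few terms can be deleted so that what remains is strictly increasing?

Fewest deletions = n − (longest strictly increasing subsequence).
i:      1  2  3  4  5  6  7  8  9 10 11 12 13 14 15
v[i]:   4  5 40 31  7 11 14 38 32 36 40 34 20 32  5
dp:     1  2  3  3  3  4  5  6  6  7  8  7  6  7  2
max dp = 8, so deletions = 15 − 8 = 7.

7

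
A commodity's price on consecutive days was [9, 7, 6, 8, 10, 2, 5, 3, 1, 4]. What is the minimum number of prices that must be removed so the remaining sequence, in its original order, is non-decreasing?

Fewest deletions = n − (longest non-decreasing subsequence).
i:      1  2  3  4  5  6  7  8  9 10
a[i]:   9  7  6  8 10  2  5  3  1  4
dp:     1  1  1  2  3  1  2  2  1  3
max dp = 3, so deletions = 10 − 3 = 7.

7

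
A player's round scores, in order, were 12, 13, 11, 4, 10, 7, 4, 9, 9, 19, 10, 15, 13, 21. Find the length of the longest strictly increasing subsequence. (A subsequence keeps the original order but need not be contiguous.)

Track the smallest tail for each achievable length (strict):
12 → extends → [12]
13 → extends → [12, 13]
11 → replaces 12 → [11, 13]
4 → replaces 11 → [4, 13]
10 → replaces 13 → [4, 10]
7 → replaces 10 → [4, 7]
4 → already a tail → [4, 7]
9 → extends → [4, 7, 9]
9 → already a tail → [4, 7, 9]
19 → extends → [4, 7, 9, 19]
10 → replaces 19 → [4, 7, 9, 10]
15 → extends → [4, 7, 9, 10, 15]
13 → replaces 15 → [4, 7, 9, 10, 13]
21 → extends → [4, 7, 9, 10, 13, 21]
Six tails, so the longest strictly increasing subsequence has length 6 (e.g. 4, 7, 9, 10, 15, 21).

6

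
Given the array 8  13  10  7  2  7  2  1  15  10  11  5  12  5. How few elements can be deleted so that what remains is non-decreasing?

9

Fewest deletions = n − (longest non-decreasing subsequence).
i:      1  2  3  4  5  6  7  8  9 10 11 12 13 14
a[i]:   8 13 10  7  2  7  2  1 15 10 11  5 12  5
dp:     1  2  2  1  1  2  2  1  3  3  4  3  5  4
max dp = 5, so deletions = 14 − 5 = 9.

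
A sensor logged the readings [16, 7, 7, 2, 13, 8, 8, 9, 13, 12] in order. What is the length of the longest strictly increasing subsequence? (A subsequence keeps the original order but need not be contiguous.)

4

Track the smallest tail for each achievable length (strict):
16 → extends → [16]
7 → replaces 16 → [7]
7 → already a tail → [7]
2 → replaces 7 → [2]
13 → extends → [2, 13]
8 → replaces 13 → [2, 8]
8 → already a tail → [2, 8]
9 → extends → [2, 8, 9]
13 → extends → [2, 8, 9, 13]
12 → replaces 13 → [2, 8, 9, 12]
Four tails, so the longest strictly increasing subsequence has length 4 (e.g. 7, 8, 9, 13).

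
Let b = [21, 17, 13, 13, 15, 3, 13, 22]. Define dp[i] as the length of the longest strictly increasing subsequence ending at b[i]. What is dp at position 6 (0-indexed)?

dp[i] = 1 + max{dp[j] : j<i, b[j]<b[i]} (or 1 if no such j):
i:      0  1  2  3  4  5  6  7
b[i]:  21 17 13 13 15  3 13 22
dp:     1  1  1  1  2  1  2  3
At index 6 the value is 2.

2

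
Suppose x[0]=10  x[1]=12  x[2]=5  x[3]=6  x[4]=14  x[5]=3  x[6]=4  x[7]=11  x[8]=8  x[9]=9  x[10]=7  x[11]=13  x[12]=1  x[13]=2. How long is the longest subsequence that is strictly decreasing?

Let dp[i] be the longest strictly decreasing subsequence ending at i:
i:      0  1  2  3  4  5  6  7  8  9 10 11 12 13
x[i]:  10 12  5  6 14  3  4 11  8  9  7 13  1  2
dp:     1  1  2  2  1  3  3  2  3  3  4  2  5  5
Maximum is 5.

5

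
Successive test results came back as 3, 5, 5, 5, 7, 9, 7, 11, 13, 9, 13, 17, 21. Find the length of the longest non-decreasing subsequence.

Let dp[i] be the length of the longest such subsequence ending at index i:
i:      1  2  3  4  5  6  7  8  9 10 11 12 13
a[i]:   3  5  5  5  7  9  7 11 13  9 13 17 21
dp:     1  2  3  4  5  6  6  7  8  7  9 10 11
Maximum dp value is 11.

11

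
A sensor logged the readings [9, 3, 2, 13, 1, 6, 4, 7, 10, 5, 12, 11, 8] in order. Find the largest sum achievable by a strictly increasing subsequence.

Let S[i] be the best sum of a strictly increasing subsequence ending at i:
i:      1  2  3  4  5  6  7  8  9 10 11 12 13
a[i]:   9  3  2 13  1  6  4  7 10  5 12 11  8
S:      9  3  2 22  1  9  7 16 26 12 38 37 24
Maximum is 38 (e.g. 3 + 6 + 7 + 10 + 12).

38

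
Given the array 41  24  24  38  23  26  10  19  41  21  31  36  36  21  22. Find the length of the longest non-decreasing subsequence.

6

Track the smallest tail for each achievable length (allowing ties):
41 → extends → [41]
24 → replaces 41 → [24]
24 → extends → [24, 24]
38 → extends → [24, 24, 38]
23 → replaces 24 → [23, 24, 38]
26 → replaces 38 → [23, 24, 26]
10 → replaces 23 → [10, 24, 26]
19 → replaces 24 → [10, 19, 26]
41 → extends → [10, 19, 26, 41]
21 → replaces 26 → [10, 19, 21, 41]
31 → replaces 41 → [10, 19, 21, 31]
36 → extends → [10, 19, 21, 31, 36]
36 → extends → [10, 19, 21, 31, 36, 36]
21 → replaces 31 → [10, 19, 21, 21, 36, 36]
22 → replaces 36 → [10, 19, 21, 21, 22, 36]
Six tails, so the longest non-decreasing subsequence has length 6 (e.g. 24, 24, 26, 31, 36, 36).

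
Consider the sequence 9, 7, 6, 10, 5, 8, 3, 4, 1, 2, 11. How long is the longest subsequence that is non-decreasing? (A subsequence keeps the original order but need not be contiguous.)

3

Let dp[i] be the length of the longest such subsequence ending at index i:
i:      1  2  3  4  5  6  7  8  9 10 11
a[i]:   9  7  6 10  5  8  3  4  1  2 11
dp:     1  1  1  2  1  2  1  2  1  2  3
Maximum dp value is 3.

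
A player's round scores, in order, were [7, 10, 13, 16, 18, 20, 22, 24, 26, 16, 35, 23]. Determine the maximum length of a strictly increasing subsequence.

Let dp[i] be the length of the longest such subsequence ending at index i:
i:      1  2  3  4  5  6  7  8  9 10 11 12
a[i]:   7 10 13 16 18 20 22 24 26 16 35 23
dp:     1  2  3  4  5  6  7  8  9  4 10  8
Maximum dp value is 10.

10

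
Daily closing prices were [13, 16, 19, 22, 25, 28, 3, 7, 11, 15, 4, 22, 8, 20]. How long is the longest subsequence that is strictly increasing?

6

Track the smallest tail for each achievable length (strict):
13 → extends → [13]
16 → extends → [13, 16]
19 → extends → [13, 16, 19]
22 → extends → [13, 16, 19, 22]
25 → extends → [13, 16, 19, 22, 25]
28 → extends → [13, 16, 19, 22, 25, 28]
3 → replaces 13 → [3, 16, 19, 22, 25, 28]
7 → replaces 16 → [3, 7, 19, 22, 25, 28]
11 → replaces 19 → [3, 7, 11, 22, 25, 28]
15 → replaces 22 → [3, 7, 11, 15, 25, 28]
4 → replaces 7 → [3, 4, 11, 15, 25, 28]
22 → replaces 25 → [3, 4, 11, 15, 22, 28]
8 → replaces 11 → [3, 4, 8, 15, 22, 28]
20 → replaces 22 → [3, 4, 8, 15, 20, 28]
Six tails, so the longest strictly increasing subsequence has length 6 (e.g. 13, 16, 19, 22, 25, 28).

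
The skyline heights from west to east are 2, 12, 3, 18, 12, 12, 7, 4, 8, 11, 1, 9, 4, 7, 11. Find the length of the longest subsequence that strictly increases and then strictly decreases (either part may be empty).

7

inc[i] = longest strictly increasing subsequence ending at i; dec[i] = longest strictly decreasing subsequence starting at i:
i:      1  2  3  4  5  6  7  8  9 10 11 12 13 14 15
a[i]:   2 12  3 18 12 12  7  4  8 11  1  9  4  7 11
inc:    1  2  2  3  3  3  3  3  4  5  1  5  3  4  6
dec:    2  4  2  5  4  4  3  2  2  3  1  2  1  1  1
Best peak at i=4 (value 18): inc=3, dec=5, length 3+5−1 = 7.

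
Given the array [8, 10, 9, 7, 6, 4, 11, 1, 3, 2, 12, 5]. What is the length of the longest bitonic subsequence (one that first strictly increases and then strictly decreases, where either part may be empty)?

inc[i] = longest strictly increasing subsequence ending at i; dec[i] = longest strictly decreasing subsequence starting at i:
i:      1  2  3  4  5  6  7  8  9 10 11 12
a[i]:   8 10  9  7  6  4 11  1  3  2 12  5
inc:    1  2  2  1  1  1  3  1  2  2  4  3
dec:    6  7  6  5  4  3  3  1  2  1  2  1
Best peak at i=2 (value 10): inc=2, dec=7, length 2+7−1 = 8.

8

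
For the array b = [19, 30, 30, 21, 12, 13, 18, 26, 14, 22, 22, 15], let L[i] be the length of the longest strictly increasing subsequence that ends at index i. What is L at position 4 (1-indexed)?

dp[i] = 1 + max{dp[j] : j<i, b[j]<b[i]} (or 1 if no such j):
i:      1  2  3  4  5  6  7  8  9 10 11 12
b[i]:  19 30 30 21 12 13 18 26 14 22 22 15
dp:     1  2  2  2  1  2  3  4  3  4  4  4
At index 4 the value is 2.

2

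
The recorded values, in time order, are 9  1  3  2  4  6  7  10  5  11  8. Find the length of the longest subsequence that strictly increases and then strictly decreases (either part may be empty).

inc[i] = longest strictly increasing subsequence ending at i; dec[i] = longest strictly decreasing subsequence starting at i:
i:      1  2  3  4  5  6  7  8  9 10 11
a[i]:   9  1  3  2  4  6  7 10  5 11  8
inc:    1  1  2  2  3  4  5  6  4  7  6
dec:    3  1  2  1  1  2  2  2  1  2  1
Best peak at i=10 (value 11): inc=7, dec=2, length 7+2−1 = 8.

8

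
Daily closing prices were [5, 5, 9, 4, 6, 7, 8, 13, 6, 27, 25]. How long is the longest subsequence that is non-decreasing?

Let dp[i] be the length of the longest such subsequence ending at index i:
i:      1  2  3  4  5  6  7  8  9 10 11
a[i]:   5  5  9  4  6  7  8 13  6 27 25
dp:     1  2  3  1  3  4  5  6  4  7  7
Maximum dp value is 7.

7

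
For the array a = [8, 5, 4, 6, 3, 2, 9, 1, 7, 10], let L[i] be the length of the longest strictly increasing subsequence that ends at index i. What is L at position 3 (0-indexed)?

2

dp[i] = 1 + max{dp[j] : j<i, a[j]<a[i]} (or 1 if no such j):
i:      0  1  2  3  4  5  6  7  8  9
a[i]:   8  5  4  6  3  2  9  1  7 10
dp:     1  1  1  2  1  1  3  1  3  4
At index 3 the value is 2.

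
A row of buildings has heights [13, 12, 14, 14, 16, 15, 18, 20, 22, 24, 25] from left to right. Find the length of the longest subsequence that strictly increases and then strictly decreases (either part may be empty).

inc[i] = longest strictly increasing subsequence ending at i; dec[i] = longest strictly decreasing subsequence starting at i:
i:      1  2  3  4  5  6  7  8  9 10 11
a[i]:  13 12 14 14 16 15 18 20 22 24 25
inc:    1  1  2  2  3  3  4  5  6  7  8
dec:    2  1  1  1  2  1  1  1  1  1  1
Best peak at i=11 (value 25): inc=8, dec=1, length 8+1−1 = 8.

8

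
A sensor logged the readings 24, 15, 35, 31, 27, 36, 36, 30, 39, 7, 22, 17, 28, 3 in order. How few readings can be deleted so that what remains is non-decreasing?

9

Fewest deletions = n − (longest non-decreasing subsequence).
i:      1  2  3  4  5  6  7  8  9 10 11 12 13 14
a[i]:  24 15 35 31 27 36 36 30 39  7 22 17 28  3
dp:     1  1  2  2  2  3  4  3  5  1  2  2  3  1
max dp = 5, so deletions = 14 − 5 = 9.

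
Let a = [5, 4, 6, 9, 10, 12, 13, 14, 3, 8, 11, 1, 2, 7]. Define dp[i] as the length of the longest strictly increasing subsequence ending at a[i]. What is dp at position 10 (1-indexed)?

dp[i] = 1 + max{dp[j] : j<i, a[j]<a[i]} (or 1 if no such j):
i:      1  2  3  4  5  6  7  8  9 10 11 12 13 14
a[i]:   5  4  6  9 10 12 13 14  3  8 11  1  2  7
dp:     1  1  2  3  4  5  6  7  1  3  5  1  2  3
At index 10 the value is 3.

3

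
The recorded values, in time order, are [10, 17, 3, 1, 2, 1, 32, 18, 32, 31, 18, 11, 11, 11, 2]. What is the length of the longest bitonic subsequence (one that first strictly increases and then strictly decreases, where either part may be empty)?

8

inc[i] = longest strictly increasing subsequence ending at i; dec[i] = longest strictly decreasing subsequence starting at i:
i:      1  2  3  4  5  6  7  8  9 10 11 12 13 14 15
a[i]:  10 17  3  1  2  1 32 18 32 31 18 11 11 11  2
inc:    1  2  1  1  2  1  3  3  4  4  3  3  3  3  2
dec:    4  4  3  1  2  1  5  3  5  4  3  2  2  2  1
Best peak at i=9 (value 32): inc=4, dec=5, length 4+5−1 = 8.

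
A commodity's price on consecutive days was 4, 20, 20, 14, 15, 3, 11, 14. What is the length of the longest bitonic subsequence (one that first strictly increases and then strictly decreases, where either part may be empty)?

4

inc[i] = longest strictly increasing subsequence ending at i; dec[i] = longest strictly decreasing subsequence starting at i:
i:      1  2  3  4  5  6  7  8
a[i]:   4 20 20 14 15  3 11 14
inc:    1  2  2  2  3  1  2  3
dec:    2  3  3  2  2  1  1  1
Best peak at i=2 (value 20): inc=2, dec=3, length 2+3−1 = 4.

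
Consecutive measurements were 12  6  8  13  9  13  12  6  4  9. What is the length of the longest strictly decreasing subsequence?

Negate each value so 'decreasing' becomes 'increasing', then run patience tails on the negated sequence:
-12 → extends → [-12]
-6 → extends → [-12, -6]
-8 → replaces -6 → [-12, -8]
-13 → replaces -12 → [-13, -8]
-9 → replaces -8 → [-13, -9]
-13 → already a tail → [-13, -9]
-12 → replaces -9 → [-13, -12]
-6 → extends → [-13, -12, -6]
-4 → extends → [-13, -12, -6, -4]
-9 → replaces -6 → [-13, -12, -9, -4]
Four tails, so the longest strictly decreasing subsequence of the original has length 4.

4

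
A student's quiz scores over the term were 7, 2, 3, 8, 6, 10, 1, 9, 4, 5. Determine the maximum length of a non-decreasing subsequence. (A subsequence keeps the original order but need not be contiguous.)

Let dp[i] be the length of the longest such subsequence ending at index i:
i:      1  2  3  4  5  6  7  8  9 10
a[i]:   7  2  3  8  6 10  1  9  4  5
dp:     1  1  2  3  3  4  1  4  3  4
Maximum dp value is 4.

4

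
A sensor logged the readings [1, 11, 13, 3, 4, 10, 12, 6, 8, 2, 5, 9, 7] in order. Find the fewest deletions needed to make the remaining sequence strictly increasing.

7

Fewest deletions = n − (longest strictly increasing subsequence).
i:      1  2  3  4  5  6  7  8  9 10 11 12 13
a[i]:   1 11 13  3  4 10 12  6  8  2  5  9  7
dp:     1  2  3  2  3  4  5  4  5  2  4  6  5
max dp = 6, so deletions = 13 − 6 = 7.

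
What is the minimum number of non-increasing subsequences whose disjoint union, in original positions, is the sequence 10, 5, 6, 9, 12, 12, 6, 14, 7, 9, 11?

Place each on the leftmost legal pile:
10 → new pile 1 (tops now [10])
5 → pile 1 (tops now [5])
6 → new pile 2 (tops now [5, 6])
9 → new pile 3 (tops now [5, 6, 9])
12 → new pile 4 (tops now [5, 6, 9, 12])
12 → pile 4 (tops now [5, 6, 9, 12])
6 → pile 2 (tops now [5, 6, 9, 12])
14 → new pile 5 (tops now [5, 6, 9, 12, 14])
7 → pile 3 (tops now [5, 6, 7, 12, 14])
9 → pile 4 (tops now [5, 6, 7, 9, 14])
11 → pile 5 (tops now [5, 6, 7, 9, 11])
Five piles.

5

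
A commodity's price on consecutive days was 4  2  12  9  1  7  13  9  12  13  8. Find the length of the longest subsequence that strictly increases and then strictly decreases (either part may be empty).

inc[i] = longest strictly increasing subsequence ending at i; dec[i] = longest strictly decreasing subsequence starting at i:
i:      1  2  3  4  5  6  7  8  9 10 11
a[i]:   4  2 12  9  1  7 13  9 12 13  8
inc:    1  1  2  2  1  2  3  3  4  5  3
dec:    3  2  3  2  1  1  3  2  2  2  1
Best peak at i=10 (value 13): inc=5, dec=2, length 5+2−1 = 6.

6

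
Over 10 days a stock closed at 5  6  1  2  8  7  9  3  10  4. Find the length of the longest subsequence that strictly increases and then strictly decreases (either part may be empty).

6

inc[i] = longest strictly increasing subsequence ending at i; dec[i] = longest strictly decreasing subsequence starting at i:
i:      1  2  3  4  5  6  7  8  9 10
a[i]:   5  6  1  2  8  7  9  3 10  4
inc:    1  2  1  2  3  3  4  3  5  4
dec:    2  2  1  1  3  2  2  1  2  1
Best peak at i=9 (value 10): inc=5, dec=2, length 5+2−1 = 6.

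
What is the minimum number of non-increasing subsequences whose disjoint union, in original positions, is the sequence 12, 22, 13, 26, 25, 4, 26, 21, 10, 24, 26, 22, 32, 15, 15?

6

Place each on the leftmost legal pile:
12 → new pile 1 (tops now [12])
22 → new pile 2 (tops now [12, 22])
13 → pile 2 (tops now [12, 13])
26 → new pile 3 (tops now [12, 13, 26])
25 → pile 3 (tops now [12, 13, 25])
4 → pile 1 (tops now [4, 13, 25])
26 → new pile 4 (tops now [4, 13, 25, 26])
21 → pile 3 (tops now [4, 13, 21, 26])
10 → pile 2 (tops now [4, 10, 21, 26])
24 → pile 4 (tops now [4, 10, 21, 24])
26 → new pile 5 (tops now [4, 10, 21, 24, 26])
22 → pile 4 (tops now [4, 10, 21, 22, 26])
32 → new pile 6 (tops now [4, 10, 21, 22, 26, 32])
15 → pile 3 (tops now [4, 10, 15, 22, 26, 32])
15 → pile 3 (tops now [4, 10, 15, 22, 26, 32])
Six piles.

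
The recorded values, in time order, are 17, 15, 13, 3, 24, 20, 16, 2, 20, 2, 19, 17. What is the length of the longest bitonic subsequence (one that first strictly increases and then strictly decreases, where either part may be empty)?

5

inc[i] = longest strictly increasing subsequence ending at i; dec[i] = longest strictly decreasing subsequence starting at i:
i:      1  2  3  4  5  6  7  8  9 10 11 12
a[i]:  17 15 13  3 24 20 16  2 20  2 19 17
inc:    1  1  1  1  2  2  2  1  3  1  3  3
dec:    5  4  3  2  4  3  2  1  3  1  2  1
Best peak at i=1 (value 17): inc=1, dec=5, length 1+5−1 = 5.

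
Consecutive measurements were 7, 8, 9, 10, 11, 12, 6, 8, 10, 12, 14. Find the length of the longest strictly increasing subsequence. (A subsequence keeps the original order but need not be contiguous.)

7

Track the smallest tail for each achievable length (strict):
7 → extends → [7]
8 → extends → [7, 8]
9 → extends → [7, 8, 9]
10 → extends → [7, 8, 9, 10]
11 → extends → [7, 8, 9, 10, 11]
12 → extends → [7, 8, 9, 10, 11, 12]
6 → replaces 7 → [6, 8, 9, 10, 11, 12]
8 → already a tail → [6, 8, 9, 10, 11, 12]
10 → already a tail → [6, 8, 9, 10, 11, 12]
12 → already a tail → [6, 8, 9, 10, 11, 12]
14 → extends → [6, 8, 9, 10, 11, 12, 14]
Seven tails, so the longest strictly increasing subsequence has length 7 (e.g. 7, 8, 9, 10, 11, 12, 14).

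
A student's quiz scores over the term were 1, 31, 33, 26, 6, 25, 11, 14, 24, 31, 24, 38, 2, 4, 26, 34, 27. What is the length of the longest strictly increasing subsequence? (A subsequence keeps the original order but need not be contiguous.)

Let dp[i] be the length of the longest such subsequence ending at index i:
i:      1  2  3  4  5  6  7  8  9 10 11 12 13 14 15 16 17
a[i]:   1 31 33 26  6 25 11 14 24 31 24 38  2  4 26 34 27
dp:     1  2  3  2  2  3  3  4  5  6  5  7  2  3  6  7  7
Maximum dp value is 7.

7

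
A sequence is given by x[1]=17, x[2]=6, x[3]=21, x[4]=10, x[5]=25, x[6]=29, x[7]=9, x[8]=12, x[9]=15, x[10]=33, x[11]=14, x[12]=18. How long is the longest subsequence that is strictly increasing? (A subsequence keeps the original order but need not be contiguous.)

Track the smallest tail for each achievable length (strict):
17 → extends → [17]
6 → replaces 17 → [6]
21 → extends → [6, 21]
10 → replaces 21 → [6, 10]
25 → extends → [6, 10, 25]
29 → extends → [6, 10, 25, 29]
9 → replaces 10 → [6, 9, 25, 29]
12 → replaces 25 → [6, 9, 12, 29]
15 → replaces 29 → [6, 9, 12, 15]
33 → extends → [6, 9, 12, 15, 33]
14 → replaces 15 → [6, 9, 12, 14, 33]
18 → replaces 33 → [6, 9, 12, 14, 18]
Five tails, so the longest strictly increasing subsequence has length 5 (e.g. 17, 21, 25, 29, 33).

5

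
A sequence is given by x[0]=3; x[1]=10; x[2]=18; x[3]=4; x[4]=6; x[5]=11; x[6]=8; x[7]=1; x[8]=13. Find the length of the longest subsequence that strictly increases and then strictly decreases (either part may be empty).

inc[i] = longest strictly increasing subsequence ending at i; dec[i] = longest strictly decreasing subsequence starting at i:
i:      0  1  2  3  4  5  6  7  8
x[i]:   3 10 18  4  6 11  8  1 13
inc:    1  2  3  2  3  4  4  1  5
dec:    2  3  4  2  2  3  2  1  1
Best peak at i=2 (value 18): inc=3, dec=4, length 3+4−1 = 6.

6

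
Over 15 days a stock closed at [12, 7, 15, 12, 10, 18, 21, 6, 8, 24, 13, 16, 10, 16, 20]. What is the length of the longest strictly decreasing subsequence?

4

Negate each value so 'decreasing' becomes 'increasing', then run patience tails on the negated sequence:
-12 → extends → [-12]
-7 → extends → [-12, -7]
-15 → replaces -12 → [-15, -7]
-12 → replaces -7 → [-15, -12]
-10 → extends → [-15, -12, -10]
-18 → replaces -15 → [-18, -12, -10]
-21 → replaces -18 → [-21, -12, -10]
-6 → extends → [-21, -12, -10, -6]
-8 → replaces -6 → [-21, -12, -10, -8]
-24 → replaces -21 → [-24, -12, -10, -8]
-13 → replaces -12 → [-24, -13, -10, -8]
-16 → replaces -13 → [-24, -16, -10, -8]
-10 → already a tail → [-24, -16, -10, -8]
-16 → already a tail → [-24, -16, -10, -8]
-20 → replaces -16 → [-24, -20, -10, -8]
Four tails, so the longest strictly decreasing subsequence of the original has length 4.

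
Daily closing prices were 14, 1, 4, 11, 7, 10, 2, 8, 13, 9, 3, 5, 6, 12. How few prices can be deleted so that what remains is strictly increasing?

8

Fewest deletions = n − (longest strictly increasing subsequence).
Patience tails:
14 → extends → [14]
1 → replaces 14 → [1]
4 → extends → [1, 4]
11 → extends → [1, 4, 11]
7 → replaces 11 → [1, 4, 7]
10 → extends → [1, 4, 7, 10]
2 → replaces 4 → [1, 2, 7, 10]
8 → replaces 10 → [1, 2, 7, 8]
13 → extends → [1, 2, 7, 8, 13]
9 → replaces 13 → [1, 2, 7, 8, 9]
3 → replaces 7 → [1, 2, 3, 8, 9]
5 → replaces 8 → [1, 2, 3, 5, 9]
6 → replaces 9 → [1, 2, 3, 5, 6]
12 → extends → [1, 2, 3, 5, 6, 12]
Longest strictly increasing subsequence has length 6, so deletions = 14 − 6 = 8.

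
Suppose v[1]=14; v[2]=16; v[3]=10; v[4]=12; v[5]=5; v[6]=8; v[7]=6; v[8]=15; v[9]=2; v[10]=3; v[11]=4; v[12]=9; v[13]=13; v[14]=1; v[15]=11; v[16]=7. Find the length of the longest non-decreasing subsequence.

5

Track the smallest tail for each achievable length (allowing ties):
14 → extends → [14]
16 → extends → [14, 16]
10 → replaces 14 → [10, 16]
12 → replaces 16 → [10, 12]
5 → replaces 10 → [5, 12]
8 → replaces 12 → [5, 8]
6 → replaces 8 → [5, 6]
15 → extends → [5, 6, 15]
2 → replaces 5 → [2, 6, 15]
3 → replaces 6 → [2, 3, 15]
4 → replaces 15 → [2, 3, 4]
9 → extends → [2, 3, 4, 9]
13 → extends → [2, 3, 4, 9, 13]
1 → replaces 2 → [1, 3, 4, 9, 13]
11 → replaces 13 → [1, 3, 4, 9, 11]
7 → replaces 9 → [1, 3, 4, 7, 11]
Five tails, so the longest non-decreasing subsequence has length 5 (e.g. 2, 3, 4, 9, 13).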